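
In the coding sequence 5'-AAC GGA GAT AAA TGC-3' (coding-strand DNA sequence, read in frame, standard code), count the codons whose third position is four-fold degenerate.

Codon 1 AAC (Asn): third position 2-fold.
Codon 2 GGA (Gly): third position 4-fold.
Codon 3 GAT (Asp): third position 2-fold.
Codon 4 AAA (Lys): third position 2-fold.
Codon 5 TGC (Cys): third position 2-fold.
Four-fold degenerate third positions: 1.

1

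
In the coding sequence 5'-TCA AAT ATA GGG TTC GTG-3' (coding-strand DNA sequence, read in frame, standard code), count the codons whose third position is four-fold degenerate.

3

Codon 1 TCA (Ser): third position 4-fold.
Codon 2 AAT (Asn): third position 2-fold.
Codon 3 ATA (Ile): third position 3-fold.
Codon 4 GGG (Gly): third position 4-fold.
Codon 5 TTC (Phe): third position 2-fold.
Codon 6 GTG (Val): third position 4-fold.
Four-fold degenerate third positions: 3.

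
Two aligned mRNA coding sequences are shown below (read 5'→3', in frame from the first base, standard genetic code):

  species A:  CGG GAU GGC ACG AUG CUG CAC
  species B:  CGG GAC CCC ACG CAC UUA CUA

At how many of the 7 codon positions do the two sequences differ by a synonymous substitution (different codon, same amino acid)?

Codon 1: CGG Arg / CGG Arg — identical.
Codon 2: GAU Asp / GAC Asp — synonymous.
Codon 3: GGC Gly / CCC Pro — nonsynonymous.
Codon 4: ACG Thr / ACG Thr — identical.
Codon 5: AUG Met / CAC His — nonsynonymous.
Codon 6: CUG Leu / UUA Leu — synonymous.
Codon 7: CAC His / CUA Leu — nonsynonymous.
Synonymous differences: 2.

2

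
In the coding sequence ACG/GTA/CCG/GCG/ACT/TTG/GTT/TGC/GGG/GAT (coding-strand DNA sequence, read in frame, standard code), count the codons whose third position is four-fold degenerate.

Codon 1 ACG (Thr): third position 4-fold.
Codon 2 GTA (Val): third position 4-fold.
Codon 3 CCG (Pro): third position 4-fold.
Codon 4 GCG (Ala): third position 4-fold.
Codon 5 ACT (Thr): third position 4-fold.
Codon 6 TTG (Leu): third position 2-fold.
Codon 7 GTT (Val): third position 4-fold.
Codon 8 TGC (Cys): third position 2-fold.
Codon 9 GGG (Gly): third position 4-fold.
Codon 10 GAT (Asp): third position 2-fold.
Four-fold degenerate third positions: 7.

7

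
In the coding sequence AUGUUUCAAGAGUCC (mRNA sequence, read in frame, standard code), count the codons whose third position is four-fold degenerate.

1

Codon 1 AUG (Met): third position 1-fold.
Codon 2 UUU (Phe): third position 2-fold.
Codon 3 CAA (Gln): third position 2-fold.
Codon 4 GAG (Glu): third position 2-fold.
Codon 5 UCC (Ser): third position 4-fold.
Four-fold degenerate third positions: 1.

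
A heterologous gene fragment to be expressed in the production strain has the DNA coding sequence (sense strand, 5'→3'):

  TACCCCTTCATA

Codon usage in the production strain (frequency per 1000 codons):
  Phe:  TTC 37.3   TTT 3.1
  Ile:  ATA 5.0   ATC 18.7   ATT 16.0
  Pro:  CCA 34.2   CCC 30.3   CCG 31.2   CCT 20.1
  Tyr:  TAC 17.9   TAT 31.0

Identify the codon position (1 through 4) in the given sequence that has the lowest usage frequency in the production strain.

4

Codon 1 TAC (Tyr): 17.9 per 1000.
Codon 2 CCC (Pro): 30.3 per 1000.
Codon 3 TTC (Phe): 37.3 per 1000.
Codon 4 ATA (Ile): 5.0 per 1000.
Lowest frequency is 5.0 at codon 4.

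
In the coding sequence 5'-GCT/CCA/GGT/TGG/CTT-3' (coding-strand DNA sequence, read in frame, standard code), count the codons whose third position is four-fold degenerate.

Codon 1 GCT (Ala): third position 4-fold.
Codon 2 CCA (Pro): third position 4-fold.
Codon 3 GGT (Gly): third position 4-fold.
Codon 4 TGG (Trp): third position 1-fold.
Codon 5 CTT (Leu): third position 4-fold.
Four-fold degenerate third positions: 4.

4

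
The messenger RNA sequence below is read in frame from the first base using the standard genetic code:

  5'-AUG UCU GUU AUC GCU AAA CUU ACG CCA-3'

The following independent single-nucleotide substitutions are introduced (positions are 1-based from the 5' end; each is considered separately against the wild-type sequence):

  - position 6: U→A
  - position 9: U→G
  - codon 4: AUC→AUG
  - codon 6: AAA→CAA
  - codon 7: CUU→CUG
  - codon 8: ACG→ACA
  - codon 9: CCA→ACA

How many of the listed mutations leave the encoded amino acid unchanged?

Codon 2: UCU (Ser) → UCA (Ser) — synonymous.
Codon 3: GUU (Val) → GUG (Val) — synonymous.
Codon 4: AUC (Ile) → AUG (Met) — missense.
Codon 6: AAA (Lys) → CAA (Gln) — missense.
Codon 7: CUU (Leu) → CUG (Leu) — synonymous.
Codon 8: ACG (Thr) → ACA (Thr) — synonymous.
Codon 9: CCA (Pro) → ACA (Thr) — missense.
Synonymous: 4 of 7.

4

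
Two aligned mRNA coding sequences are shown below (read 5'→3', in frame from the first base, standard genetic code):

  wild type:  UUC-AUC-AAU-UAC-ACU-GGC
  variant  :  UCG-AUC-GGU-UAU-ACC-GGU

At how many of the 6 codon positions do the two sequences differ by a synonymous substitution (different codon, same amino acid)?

3

Codon 1: UUC Phe / UCG Ser — nonsynonymous.
Codon 2: AUC Ile / AUC Ile — identical.
Codon 3: AAU Asn / GGU Gly — nonsynonymous.
Codon 4: UAC Tyr / UAU Tyr — synonymous.
Codon 5: ACU Thr / ACC Thr — synonymous.
Codon 6: GGC Gly / GGU Gly — synonymous.
Synonymous differences: 3.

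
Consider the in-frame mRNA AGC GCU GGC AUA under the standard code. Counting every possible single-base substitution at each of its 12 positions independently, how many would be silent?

9

Codon 1 (AGC, Ser): 1 synonymous substitution.
Codon 2 (GCU, Ala): 3 synonymous substitutions.
Codon 3 (GGC, Gly): 3 synonymous substitutions.
Codon 4 (AUA, Ile): 2 synonymous substitutions.
Total: 1 + 3 + 3 + 2 = 9.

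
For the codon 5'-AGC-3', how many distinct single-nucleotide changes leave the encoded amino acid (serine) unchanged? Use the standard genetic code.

Position 1: none → 0 synonymous.
Position 2: none → 0 synonymous.
Position 3: AGU → 1 synonymous.
Total: 0 + 0 + 1 = 1.

1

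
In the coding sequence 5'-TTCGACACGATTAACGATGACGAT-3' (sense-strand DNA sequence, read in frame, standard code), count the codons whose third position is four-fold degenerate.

Codon 1 TTC (Phe): third position 2-fold.
Codon 2 GAC (Asp): third position 2-fold.
Codon 3 ACG (Thr): third position 4-fold.
Codon 4 ATT (Ile): third position 3-fold.
Codon 5 AAC (Asn): third position 2-fold.
Codon 6 GAT (Asp): third position 2-fold.
Codon 7 GAC (Asp): third position 2-fold.
Codon 8 GAT (Asp): third position 2-fold.
Four-fold degenerate third positions: 1.

1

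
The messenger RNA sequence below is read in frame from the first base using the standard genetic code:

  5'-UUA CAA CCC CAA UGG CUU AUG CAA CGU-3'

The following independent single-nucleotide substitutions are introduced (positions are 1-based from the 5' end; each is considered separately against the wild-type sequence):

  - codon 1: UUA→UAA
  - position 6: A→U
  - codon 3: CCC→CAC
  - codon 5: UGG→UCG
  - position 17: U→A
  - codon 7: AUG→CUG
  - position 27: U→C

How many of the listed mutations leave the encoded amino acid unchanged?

1

Codon 1: UUA (Leu) → UAA (Stop) — nonsense.
Codon 2: CAA (Gln) → CAU (His) — missense.
Codon 3: CCC (Pro) → CAC (His) — missense.
Codon 5: UGG (Trp) → UCG (Ser) — missense.
Codon 6: CUU (Leu) → CAU (His) — missense.
Codon 7: AUG (Met) → CUG (Leu) — missense.
Codon 9: CGU (Arg) → CGC (Arg) — synonymous.
Synonymous: 1 of 7.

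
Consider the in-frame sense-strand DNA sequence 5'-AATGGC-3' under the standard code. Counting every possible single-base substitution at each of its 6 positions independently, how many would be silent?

Codon 1 (AAT, Asn): 1 synonymous substitution.
Codon 2 (GGC, Gly): 3 synonymous substitutions.
Total: 1 + 3 = 4.

4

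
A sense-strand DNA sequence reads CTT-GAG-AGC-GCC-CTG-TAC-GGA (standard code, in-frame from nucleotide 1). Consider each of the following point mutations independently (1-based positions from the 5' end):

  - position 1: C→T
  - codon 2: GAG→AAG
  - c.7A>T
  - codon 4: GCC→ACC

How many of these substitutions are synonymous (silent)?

Codon 1: CTT (Leu) → TTT (Phe) — missense.
Codon 2: GAG (Glu) → AAG (Lys) — missense.
Codon 3: AGC (Ser) → TGC (Cys) — missense.
Codon 4: GCC (Ala) → ACC (Thr) — missense.
Synonymous: 0 of 4.

0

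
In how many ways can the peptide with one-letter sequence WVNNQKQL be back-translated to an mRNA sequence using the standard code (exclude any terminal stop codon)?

768

Trp: 1 codon.
Val: 4 codons.
Asn: 2 codons.
Asn: 2 codons.
Gln: 2 codons.
Lys: 2 codons.
Gln: 2 codons.
Leu: 6 codons.
1 × 4 × 2 × 2 × 2 × 2 × 2 × 6 = 768.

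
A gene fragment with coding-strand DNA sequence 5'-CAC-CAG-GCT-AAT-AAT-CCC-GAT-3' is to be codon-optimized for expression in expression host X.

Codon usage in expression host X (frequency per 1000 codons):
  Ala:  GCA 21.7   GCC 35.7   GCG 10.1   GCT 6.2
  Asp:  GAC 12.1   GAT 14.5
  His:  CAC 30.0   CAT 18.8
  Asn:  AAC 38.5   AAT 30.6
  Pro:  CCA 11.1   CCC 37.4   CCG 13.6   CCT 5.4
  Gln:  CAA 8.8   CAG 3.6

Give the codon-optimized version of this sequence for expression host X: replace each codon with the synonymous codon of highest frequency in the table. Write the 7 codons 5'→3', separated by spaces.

CAC CAA GCC AAC AAC CCC GAT

Codon 1 (His): best is CAC at 30.0.
Codon 2 (Gln): best is CAA at 8.8.
Codon 3 (Ala): best is GCC at 35.7.
Codon 4 (Asn): best is AAC at 38.5.
Codon 5 (Asn): best is AAC at 38.5.
Codon 6 (Pro): best is CCC at 37.4.
Codon 7 (Asp): best is GAT at 14.5.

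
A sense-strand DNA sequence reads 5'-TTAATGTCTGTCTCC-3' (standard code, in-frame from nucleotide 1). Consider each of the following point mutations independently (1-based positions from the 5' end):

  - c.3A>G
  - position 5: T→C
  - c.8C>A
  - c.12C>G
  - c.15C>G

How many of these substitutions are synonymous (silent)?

3

Codon 1: TTA (Leu) → TTG (Leu) — synonymous.
Codon 2: ATG (Met) → ACG (Thr) — missense.
Codon 3: TCT (Ser) → TAT (Tyr) — missense.
Codon 4: GTC (Val) → GTG (Val) — synonymous.
Codon 5: TCC (Ser) → TCG (Ser) — synonymous.
Synonymous: 3 of 5.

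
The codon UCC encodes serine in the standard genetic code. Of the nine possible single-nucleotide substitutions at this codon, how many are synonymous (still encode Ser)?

Position 1: none → 0 synonymous.
Position 2: none → 0 synonymous.
Position 3: UCU, UCA, UCG → 3 synonymous.
Total: 0 + 0 + 3 = 3.

3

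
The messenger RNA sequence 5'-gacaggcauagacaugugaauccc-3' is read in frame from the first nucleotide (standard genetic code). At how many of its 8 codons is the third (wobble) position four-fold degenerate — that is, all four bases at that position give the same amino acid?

Codon 1 GAC (Asp): third position 2-fold.
Codon 2 AGG (Arg): third position 2-fold.
Codon 3 CAU (His): third position 2-fold.
Codon 4 AGA (Arg): third position 2-fold.
Codon 5 CAU (His): third position 2-fold.
Codon 6 GUG (Val): third position 4-fold.
Codon 7 AAU (Asn): third position 2-fold.
Codon 8 CCC (Pro): third position 4-fold.
Four-fold degenerate third positions: 2.

2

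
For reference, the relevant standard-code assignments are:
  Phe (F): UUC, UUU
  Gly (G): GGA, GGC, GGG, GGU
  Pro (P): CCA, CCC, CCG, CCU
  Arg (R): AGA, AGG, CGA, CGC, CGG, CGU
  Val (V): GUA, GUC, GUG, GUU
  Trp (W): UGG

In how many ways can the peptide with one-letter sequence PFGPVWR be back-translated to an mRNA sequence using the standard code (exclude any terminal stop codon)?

Pro: 4 codons.
Phe: 2 codons.
Gly: 4 codons.
Pro: 4 codons.
Val: 4 codons.
Trp: 1 codon.
Arg: 6 codons.
4 × 2 × 4 × 4 × 4 × 1 × 6 = 3072.

3072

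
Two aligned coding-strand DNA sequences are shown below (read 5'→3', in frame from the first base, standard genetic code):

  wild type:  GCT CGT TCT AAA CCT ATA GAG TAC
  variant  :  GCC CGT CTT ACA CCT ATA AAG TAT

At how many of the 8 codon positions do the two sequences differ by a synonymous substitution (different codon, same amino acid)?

2

Codon 1: GCT Ala / GCC Ala — synonymous.
Codon 2: CGT Arg / CGT Arg — identical.
Codon 3: TCT Ser / CTT Leu — nonsynonymous.
Codon 4: AAA Lys / ACA Thr — nonsynonymous.
Codon 5: CCT Pro / CCT Pro — identical.
Codon 6: ATA Ile / ATA Ile — identical.
Codon 7: GAG Glu / AAG Lys — nonsynonymous.
Codon 8: TAC Tyr / TAT Tyr — synonymous.
Synonymous differences: 2.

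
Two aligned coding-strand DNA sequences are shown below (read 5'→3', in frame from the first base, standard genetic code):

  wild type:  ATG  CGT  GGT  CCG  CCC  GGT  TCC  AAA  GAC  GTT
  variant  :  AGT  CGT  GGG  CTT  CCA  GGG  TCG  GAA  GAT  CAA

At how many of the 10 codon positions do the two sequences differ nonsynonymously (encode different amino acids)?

Codon 1: ATG Met / AGT Ser — nonsynonymous.
Codon 2: CGT Arg / CGT Arg — identical.
Codon 3: GGT Gly / GGG Gly — synonymous.
Codon 4: CCG Pro / CTT Leu — nonsynonymous.
Codon 5: CCC Pro / CCA Pro — synonymous.
Codon 6: GGT Gly / GGG Gly — synonymous.
Codon 7: TCC Ser / TCG Ser — synonymous.
Codon 8: AAA Lys / GAA Glu — nonsynonymous.
Codon 9: GAC Asp / GAT Asp — synonymous.
Codon 10: GTT Val / CAA Gln — nonsynonymous.
Nonsynonymous differences: 4.

4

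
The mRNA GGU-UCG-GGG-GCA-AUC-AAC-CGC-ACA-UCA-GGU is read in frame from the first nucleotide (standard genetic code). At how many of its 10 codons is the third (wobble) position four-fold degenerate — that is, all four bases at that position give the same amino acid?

8

Codon 1 GGU (Gly): third position 4-fold.
Codon 2 UCG (Ser): third position 4-fold.
Codon 3 GGG (Gly): third position 4-fold.
Codon 4 GCA (Ala): third position 4-fold.
Codon 5 AUC (Ile): third position 3-fold.
Codon 6 AAC (Asn): third position 2-fold.
Codon 7 CGC (Arg): third position 4-fold.
Codon 8 ACA (Thr): third position 4-fold.
Codon 9 UCA (Ser): third position 4-fold.
Codon 10 GGU (Gly): third position 4-fold.
Four-fold degenerate third positions: 8.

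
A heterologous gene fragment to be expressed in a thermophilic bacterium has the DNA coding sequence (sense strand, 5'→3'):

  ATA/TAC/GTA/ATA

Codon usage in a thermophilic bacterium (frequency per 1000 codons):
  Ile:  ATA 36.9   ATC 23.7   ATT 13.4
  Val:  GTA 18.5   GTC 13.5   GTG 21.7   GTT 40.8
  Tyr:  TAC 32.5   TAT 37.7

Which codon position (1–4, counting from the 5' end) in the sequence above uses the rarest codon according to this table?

3

Codon 1 ATA (Ile): 36.9 per 1000.
Codon 2 TAC (Tyr): 32.5 per 1000.
Codon 3 GTA (Val): 18.5 per 1000.
Codon 4 ATA (Ile): 36.9 per 1000.
Lowest frequency is 18.5 at codon 3.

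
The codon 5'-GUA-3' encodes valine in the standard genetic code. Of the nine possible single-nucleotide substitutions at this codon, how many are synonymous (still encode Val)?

Position 1: none → 0 synonymous.
Position 2: none → 0 synonymous.
Position 3: GUU, GUC, GUG → 3 synonymous.
Total: 0 + 0 + 3 = 3.

3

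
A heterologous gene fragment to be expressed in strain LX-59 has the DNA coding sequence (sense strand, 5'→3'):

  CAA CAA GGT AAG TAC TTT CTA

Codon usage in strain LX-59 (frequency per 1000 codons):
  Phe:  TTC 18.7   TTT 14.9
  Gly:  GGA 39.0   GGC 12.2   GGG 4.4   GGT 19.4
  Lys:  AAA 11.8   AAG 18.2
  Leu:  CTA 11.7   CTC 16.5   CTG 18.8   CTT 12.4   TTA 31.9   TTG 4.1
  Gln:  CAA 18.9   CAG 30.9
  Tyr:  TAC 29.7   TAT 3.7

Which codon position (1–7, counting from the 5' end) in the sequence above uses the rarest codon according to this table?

7

Codon 1 CAA (Gln): 18.9 per 1000.
Codon 2 CAA (Gln): 18.9 per 1000.
Codon 3 GGT (Gly): 19.4 per 1000.
Codon 4 AAG (Lys): 18.2 per 1000.
Codon 5 TAC (Tyr): 29.7 per 1000.
Codon 6 TTT (Phe): 14.9 per 1000.
Codon 7 CTA (Leu): 11.7 per 1000.
Lowest frequency is 11.7 at codon 7.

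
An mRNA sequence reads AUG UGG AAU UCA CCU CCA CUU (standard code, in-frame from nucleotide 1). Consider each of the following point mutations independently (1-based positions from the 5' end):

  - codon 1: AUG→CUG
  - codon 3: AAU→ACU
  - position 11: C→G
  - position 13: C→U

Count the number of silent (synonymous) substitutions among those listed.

Codon 1: AUG (Met) → CUG (Leu) — missense.
Codon 3: AAU (Asn) → ACU (Thr) — missense.
Codon 4: UCA (Ser) → UGA (Stop) — nonsense.
Codon 5: CCU (Pro) → UCU (Ser) — missense.
Synonymous: 0 of 4.

0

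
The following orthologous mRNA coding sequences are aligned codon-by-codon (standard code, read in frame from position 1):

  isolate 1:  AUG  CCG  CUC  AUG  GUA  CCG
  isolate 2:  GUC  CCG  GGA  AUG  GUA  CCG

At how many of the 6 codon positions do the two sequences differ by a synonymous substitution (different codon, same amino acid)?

0

Codon 1: AUG Met / GUC Val — nonsynonymous.
Codon 2: CCG Pro / CCG Pro — identical.
Codon 3: CUC Leu / GGA Gly — nonsynonymous.
Codon 4: AUG Met / AUG Met — identical.
Codon 5: GUA Val / GUA Val — identical.
Codon 6: CCG Pro / CCG Pro — identical.
Synonymous differences: 0.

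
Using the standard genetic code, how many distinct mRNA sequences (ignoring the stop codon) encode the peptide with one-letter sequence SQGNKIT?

Ser: 6 codons.
Gln: 2 codons.
Gly: 4 codons.
Asn: 2 codons.
Lys: 2 codons.
Ile: 3 codons.
Thr: 4 codons.
6 × 2 × 4 × 2 × 2 × 3 × 4 = 2304.

2304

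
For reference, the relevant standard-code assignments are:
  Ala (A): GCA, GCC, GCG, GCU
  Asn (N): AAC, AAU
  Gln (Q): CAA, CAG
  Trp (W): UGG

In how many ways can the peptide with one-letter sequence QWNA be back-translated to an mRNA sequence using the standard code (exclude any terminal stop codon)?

Gln: 2 codons.
Trp: 1 codon.
Asn: 2 codons.
Ala: 4 codons.
2 × 1 × 2 × 4 = 16.

16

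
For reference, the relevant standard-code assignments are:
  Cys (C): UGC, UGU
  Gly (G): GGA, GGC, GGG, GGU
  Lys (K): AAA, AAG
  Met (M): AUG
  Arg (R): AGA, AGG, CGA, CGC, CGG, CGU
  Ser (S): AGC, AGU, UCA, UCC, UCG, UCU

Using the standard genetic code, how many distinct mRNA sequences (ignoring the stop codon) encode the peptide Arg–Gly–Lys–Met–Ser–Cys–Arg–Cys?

6912

Arg: 6 codons.
Gly: 4 codons.
Lys: 2 codons.
Met: 1 codon.
Ser: 6 codons.
Cys: 2 codons.
Arg: 6 codons.
Cys: 2 codons.
6 × 4 × 2 × 1 × 6 × 2 × 6 × 2 = 6912.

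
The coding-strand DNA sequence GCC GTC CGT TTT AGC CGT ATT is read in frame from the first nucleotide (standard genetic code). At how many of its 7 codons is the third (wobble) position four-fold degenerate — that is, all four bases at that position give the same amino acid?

4

Codon 1 GCC (Ala): third position 4-fold.
Codon 2 GTC (Val): third position 4-fold.
Codon 3 CGT (Arg): third position 4-fold.
Codon 4 TTT (Phe): third position 2-fold.
Codon 5 AGC (Ser): third position 2-fold.
Codon 6 CGT (Arg): third position 4-fold.
Codon 7 ATT (Ile): third position 3-fold.
Four-fold degenerate third positions: 4.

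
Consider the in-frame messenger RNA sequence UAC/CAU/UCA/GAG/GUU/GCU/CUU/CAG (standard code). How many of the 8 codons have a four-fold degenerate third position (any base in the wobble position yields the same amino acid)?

Codon 1 UAC (Tyr): third position 2-fold.
Codon 2 CAU (His): third position 2-fold.
Codon 3 UCA (Ser): third position 4-fold.
Codon 4 GAG (Glu): third position 2-fold.
Codon 5 GUU (Val): third position 4-fold.
Codon 6 GCU (Ala): third position 4-fold.
Codon 7 CUU (Leu): third position 4-fold.
Codon 8 CAG (Gln): third position 2-fold.
Four-fold degenerate third positions: 4.

4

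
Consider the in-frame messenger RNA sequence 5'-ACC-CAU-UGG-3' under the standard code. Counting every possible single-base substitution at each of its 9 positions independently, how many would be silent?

Codon 1 (ACC, Thr): 3 synonymous substitutions.
Codon 2 (CAU, His): 1 synonymous substitution.
Codon 3 (UGG, Trp): 0 synonymous substitutions.
Total: 3 + 1 + 0 = 4.

4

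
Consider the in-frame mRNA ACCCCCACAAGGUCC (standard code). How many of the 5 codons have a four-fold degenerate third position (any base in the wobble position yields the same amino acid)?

4

Codon 1 ACC (Thr): third position 4-fold.
Codon 2 CCC (Pro): third position 4-fold.
Codon 3 ACA (Thr): third position 4-fold.
Codon 4 AGG (Arg): third position 2-fold.
Codon 5 UCC (Ser): third position 4-fold.
Four-fold degenerate third positions: 4.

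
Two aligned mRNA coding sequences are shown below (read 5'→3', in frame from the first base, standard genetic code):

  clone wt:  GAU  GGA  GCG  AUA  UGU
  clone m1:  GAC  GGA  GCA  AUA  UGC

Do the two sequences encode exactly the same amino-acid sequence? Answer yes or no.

yes

Codon 1: GAU Asp / GAC Asp — synonymous.
Codon 2: GGA Gly / GGA Gly — identical.
Codon 3: GCG Ala / GCA Ala — synonymous.
Codon 4: AUA Ile / AUA Ile — identical.
Codon 5: UGU Cys / UGC Cys — synonymous.
Nonsynonymous differences: 0 → same protein.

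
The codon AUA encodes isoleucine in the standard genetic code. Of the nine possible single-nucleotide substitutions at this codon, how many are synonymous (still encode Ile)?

Position 1: none → 0 synonymous.
Position 2: none → 0 synonymous.
Position 3: AUU, AUC → 2 synonymous.
Total: 0 + 0 + 2 = 2.

2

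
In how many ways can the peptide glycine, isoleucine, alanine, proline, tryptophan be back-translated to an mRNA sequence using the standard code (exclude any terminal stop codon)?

192

Gly: 4 codons.
Ile: 3 codons.
Ala: 4 codons.
Pro: 4 codons.
Trp: 1 codon.
4 × 3 × 4 × 4 × 1 = 192.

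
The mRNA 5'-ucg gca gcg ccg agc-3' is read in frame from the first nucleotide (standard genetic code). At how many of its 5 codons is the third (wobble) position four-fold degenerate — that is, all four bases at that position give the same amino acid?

4

Codon 1 UCG (Ser): third position 4-fold.
Codon 2 GCA (Ala): third position 4-fold.
Codon 3 GCG (Ala): third position 4-fold.
Codon 4 CCG (Pro): third position 4-fold.
Codon 5 AGC (Ser): third position 2-fold.
Four-fold degenerate third positions: 4.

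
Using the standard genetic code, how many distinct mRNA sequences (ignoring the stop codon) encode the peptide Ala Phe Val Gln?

64

Ala: 4 codons.
Phe: 2 codons.
Val: 4 codons.
Gln: 2 codons.
4 × 2 × 4 × 2 = 64.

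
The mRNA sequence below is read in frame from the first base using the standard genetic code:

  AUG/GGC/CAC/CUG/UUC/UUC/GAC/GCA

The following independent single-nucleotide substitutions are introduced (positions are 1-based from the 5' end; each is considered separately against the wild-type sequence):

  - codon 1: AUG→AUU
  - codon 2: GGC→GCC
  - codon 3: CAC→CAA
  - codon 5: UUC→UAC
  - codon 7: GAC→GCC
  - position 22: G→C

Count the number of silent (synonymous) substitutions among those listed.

0

Codon 1: AUG (Met) → AUU (Ile) — missense.
Codon 2: GGC (Gly) → GCC (Ala) — missense.
Codon 3: CAC (His) → CAA (Gln) — missense.
Codon 5: UUC (Phe) → UAC (Tyr) — missense.
Codon 7: GAC (Asp) → GCC (Ala) — missense.
Codon 8: GCA (Ala) → CCA (Pro) — missense.
Synonymous: 0 of 6.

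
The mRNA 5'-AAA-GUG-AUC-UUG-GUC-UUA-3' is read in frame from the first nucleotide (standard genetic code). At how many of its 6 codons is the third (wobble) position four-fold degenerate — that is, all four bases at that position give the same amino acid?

Codon 1 AAA (Lys): third position 2-fold.
Codon 2 GUG (Val): third position 4-fold.
Codon 3 AUC (Ile): third position 3-fold.
Codon 4 UUG (Leu): third position 2-fold.
Codon 5 GUC (Val): third position 4-fold.
Codon 6 UUA (Leu): third position 2-fold.
Four-fold degenerate third positions: 2.

2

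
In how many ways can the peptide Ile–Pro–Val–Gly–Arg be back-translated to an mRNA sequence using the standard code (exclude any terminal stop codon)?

Ile: 3 codons.
Pro: 4 codons.
Val: 4 codons.
Gly: 4 codons.
Arg: 6 codons.
3 × 4 × 4 × 4 × 6 = 1152.

1152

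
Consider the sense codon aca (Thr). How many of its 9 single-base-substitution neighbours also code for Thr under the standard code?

3

Position 1: none → 0 synonymous.
Position 2: none → 0 synonymous.
Position 3: ACU, ACC, ACG → 3 synonymous.
Total: 0 + 0 + 3 = 3.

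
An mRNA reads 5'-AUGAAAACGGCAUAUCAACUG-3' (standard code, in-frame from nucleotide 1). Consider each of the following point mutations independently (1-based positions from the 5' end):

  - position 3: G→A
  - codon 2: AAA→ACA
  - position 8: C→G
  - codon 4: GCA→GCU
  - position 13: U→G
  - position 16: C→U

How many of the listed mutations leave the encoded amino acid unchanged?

Codon 1: AUG (Met) → AUA (Ile) — missense.
Codon 2: AAA (Lys) → ACA (Thr) — missense.
Codon 3: ACG (Thr) → AGG (Arg) — missense.
Codon 4: GCA (Ala) → GCU (Ala) — synonymous.
Codon 5: UAU (Tyr) → GAU (Asp) — missense.
Codon 6: CAA (Gln) → UAA (Stop) — nonsense.
Synonymous: 1 of 6.

1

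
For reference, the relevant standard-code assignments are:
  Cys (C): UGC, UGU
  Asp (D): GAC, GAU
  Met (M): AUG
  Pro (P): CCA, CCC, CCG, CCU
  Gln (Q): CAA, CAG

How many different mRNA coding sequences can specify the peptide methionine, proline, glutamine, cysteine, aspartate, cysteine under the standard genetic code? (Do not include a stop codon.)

Met: 1 codon.
Pro: 4 codons.
Gln: 2 codons.
Cys: 2 codons.
Asp: 2 codons.
Cys: 2 codons.
1 × 4 × 2 × 2 × 2 × 2 = 64.

64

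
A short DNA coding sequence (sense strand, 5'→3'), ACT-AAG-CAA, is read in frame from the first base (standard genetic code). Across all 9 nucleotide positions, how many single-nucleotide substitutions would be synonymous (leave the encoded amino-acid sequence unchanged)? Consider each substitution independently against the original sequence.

Codon 1 (ACT, Thr): 3 synonymous substitutions.
Codon 2 (AAG, Lys): 1 synonymous substitution.
Codon 3 (CAA, Gln): 1 synonymous substitution.
Total: 3 + 1 + 1 = 5.

5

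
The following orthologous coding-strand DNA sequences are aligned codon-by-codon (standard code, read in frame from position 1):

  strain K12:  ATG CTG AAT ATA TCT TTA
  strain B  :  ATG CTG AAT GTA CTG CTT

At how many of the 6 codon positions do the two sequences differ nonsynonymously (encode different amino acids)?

Codon 1: ATG Met / ATG Met — identical.
Codon 2: CTG Leu / CTG Leu — identical.
Codon 3: AAT Asn / AAT Asn — identical.
Codon 4: ATA Ile / GTA Val — nonsynonymous.
Codon 5: TCT Ser / CTG Leu — nonsynonymous.
Codon 6: TTA Leu / CTT Leu — synonymous.
Nonsynonymous differences: 2.

2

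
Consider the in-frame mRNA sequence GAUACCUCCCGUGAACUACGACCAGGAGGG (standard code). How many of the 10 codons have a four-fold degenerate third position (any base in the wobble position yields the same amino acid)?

8

Codon 1 GAU (Asp): third position 2-fold.
Codon 2 ACC (Thr): third position 4-fold.
Codon 3 UCC (Ser): third position 4-fold.
Codon 4 CGU (Arg): third position 4-fold.
Codon 5 GAA (Glu): third position 2-fold.
Codon 6 CUA (Leu): third position 4-fold.
Codon 7 CGA (Arg): third position 4-fold.
Codon 8 CCA (Pro): third position 4-fold.
Codon 9 GGA (Gly): third position 4-fold.
Codon 10 GGG (Gly): third position 4-fold.
Four-fold degenerate third positions: 8.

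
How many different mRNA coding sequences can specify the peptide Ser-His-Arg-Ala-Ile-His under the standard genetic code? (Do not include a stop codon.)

Ser: 6 codons.
His: 2 codons.
Arg: 6 codons.
Ala: 4 codons.
Ile: 3 codons.
His: 2 codons.
6 × 2 × 6 × 4 × 3 × 2 = 1728.

1728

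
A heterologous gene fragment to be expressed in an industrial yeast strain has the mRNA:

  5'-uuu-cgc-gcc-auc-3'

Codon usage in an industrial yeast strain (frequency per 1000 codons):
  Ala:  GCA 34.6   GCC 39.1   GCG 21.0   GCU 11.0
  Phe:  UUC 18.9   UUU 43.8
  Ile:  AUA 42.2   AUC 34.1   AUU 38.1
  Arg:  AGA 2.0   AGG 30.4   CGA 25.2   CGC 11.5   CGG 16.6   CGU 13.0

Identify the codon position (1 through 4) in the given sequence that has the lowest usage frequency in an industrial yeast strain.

Codon 1 UUU (Phe): 43.8 per 1000.
Codon 2 CGC (Arg): 11.5 per 1000.
Codon 3 GCC (Ala): 39.1 per 1000.
Codon 4 AUC (Ile): 34.1 per 1000.
Lowest frequency is 11.5 at codon 2.

2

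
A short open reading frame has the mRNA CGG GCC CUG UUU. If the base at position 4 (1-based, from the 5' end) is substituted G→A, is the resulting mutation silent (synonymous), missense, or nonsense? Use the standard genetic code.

missense

Position 4 falls in codon 2: GCC → Ala.
After the substitution the codon is ACC → Thr.
Ala ≠ Thr, so this is a missense mutation.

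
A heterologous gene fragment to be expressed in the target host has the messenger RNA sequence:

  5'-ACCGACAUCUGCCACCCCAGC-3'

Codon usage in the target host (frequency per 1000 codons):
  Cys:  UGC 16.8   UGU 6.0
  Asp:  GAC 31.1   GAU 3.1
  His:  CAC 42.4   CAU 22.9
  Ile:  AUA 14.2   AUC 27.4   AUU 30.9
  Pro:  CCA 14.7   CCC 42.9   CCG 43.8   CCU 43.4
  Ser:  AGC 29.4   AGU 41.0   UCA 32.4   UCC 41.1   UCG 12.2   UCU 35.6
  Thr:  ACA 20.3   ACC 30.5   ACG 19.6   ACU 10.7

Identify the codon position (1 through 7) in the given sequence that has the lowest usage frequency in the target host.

Codon 1 ACC (Thr): 30.5 per 1000.
Codon 2 GAC (Asp): 31.1 per 1000.
Codon 3 AUC (Ile): 27.4 per 1000.
Codon 4 UGC (Cys): 16.8 per 1000.
Codon 5 CAC (His): 42.4 per 1000.
Codon 6 CCC (Pro): 42.9 per 1000.
Codon 7 AGC (Ser): 29.4 per 1000.
Lowest frequency is 16.8 at codon 4.

4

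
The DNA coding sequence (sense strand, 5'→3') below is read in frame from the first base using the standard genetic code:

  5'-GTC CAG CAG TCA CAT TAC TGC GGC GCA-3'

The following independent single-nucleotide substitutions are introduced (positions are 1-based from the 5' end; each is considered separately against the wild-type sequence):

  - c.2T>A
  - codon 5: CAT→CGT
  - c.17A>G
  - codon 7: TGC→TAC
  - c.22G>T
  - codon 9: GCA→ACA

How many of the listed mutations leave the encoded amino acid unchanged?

0

Codon 1: GTC (Val) → GAC (Asp) — missense.
Codon 5: CAT (His) → CGT (Arg) — missense.
Codon 6: TAC (Tyr) → TGC (Cys) — missense.
Codon 7: TGC (Cys) → TAC (Tyr) — missense.
Codon 8: GGC (Gly) → TGC (Cys) — missense.
Codon 9: GCA (Ala) → ACA (Thr) — missense.
Synonymous: 0 of 6.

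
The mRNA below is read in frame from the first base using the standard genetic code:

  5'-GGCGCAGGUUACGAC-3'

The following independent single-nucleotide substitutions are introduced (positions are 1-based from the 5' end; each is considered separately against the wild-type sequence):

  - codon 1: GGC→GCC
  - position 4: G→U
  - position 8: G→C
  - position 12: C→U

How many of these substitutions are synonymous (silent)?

1

Codon 1: GGC (Gly) → GCC (Ala) — missense.
Codon 2: GCA (Ala) → UCA (Ser) — missense.
Codon 3: GGU (Gly) → GCU (Ala) — missense.
Codon 4: UAC (Tyr) → UAU (Tyr) — synonymous.
Synonymous: 1 of 4.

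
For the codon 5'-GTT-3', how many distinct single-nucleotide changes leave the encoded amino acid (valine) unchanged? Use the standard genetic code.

Position 1: none → 0 synonymous.
Position 2: none → 0 synonymous.
Position 3: GTC, GTA, GTG → 3 synonymous.
Total: 0 + 0 + 3 = 3.

3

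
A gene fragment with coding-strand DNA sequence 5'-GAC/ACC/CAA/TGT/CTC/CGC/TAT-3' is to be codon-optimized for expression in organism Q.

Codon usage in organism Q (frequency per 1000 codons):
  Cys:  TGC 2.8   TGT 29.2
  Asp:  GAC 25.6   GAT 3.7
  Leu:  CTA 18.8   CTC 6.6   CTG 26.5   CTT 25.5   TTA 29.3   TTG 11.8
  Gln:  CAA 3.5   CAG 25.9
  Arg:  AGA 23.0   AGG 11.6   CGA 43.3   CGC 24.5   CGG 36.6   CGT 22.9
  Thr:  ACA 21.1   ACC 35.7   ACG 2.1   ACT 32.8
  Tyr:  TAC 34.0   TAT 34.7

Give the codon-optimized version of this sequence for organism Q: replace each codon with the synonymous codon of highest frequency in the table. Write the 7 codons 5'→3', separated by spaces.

GAC ACC CAG TGT TTA CGA TAT

Codon 1 (Asp): best is GAC at 25.6.
Codon 2 (Thr): best is ACC at 35.7.
Codon 3 (Gln): best is CAG at 25.9.
Codon 4 (Cys): best is TGT at 29.2.
Codon 5 (Leu): best is TTA at 29.3.
Codon 6 (Arg): best is CGA at 43.3.
Codon 7 (Tyr): best is TAT at 34.7.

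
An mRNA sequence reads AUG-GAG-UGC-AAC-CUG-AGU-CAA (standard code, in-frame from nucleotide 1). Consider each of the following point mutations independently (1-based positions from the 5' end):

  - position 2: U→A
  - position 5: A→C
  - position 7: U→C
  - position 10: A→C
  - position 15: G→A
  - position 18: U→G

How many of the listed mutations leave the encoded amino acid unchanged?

1

Codon 1: AUG (Met) → AAG (Lys) — missense.
Codon 2: GAG (Glu) → GCG (Ala) — missense.
Codon 3: UGC (Cys) → CGC (Arg) — missense.
Codon 4: AAC (Asn) → CAC (His) — missense.
Codon 5: CUG (Leu) → CUA (Leu) — synonymous.
Codon 6: AGU (Ser) → AGG (Arg) — missense.
Synonymous: 1 of 6.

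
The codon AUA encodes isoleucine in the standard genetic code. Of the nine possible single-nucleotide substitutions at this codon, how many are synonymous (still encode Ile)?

Position 1: none → 0 synonymous.
Position 2: none → 0 synonymous.
Position 3: AUU, AUC → 2 synonymous.
Total: 0 + 0 + 2 = 2.

2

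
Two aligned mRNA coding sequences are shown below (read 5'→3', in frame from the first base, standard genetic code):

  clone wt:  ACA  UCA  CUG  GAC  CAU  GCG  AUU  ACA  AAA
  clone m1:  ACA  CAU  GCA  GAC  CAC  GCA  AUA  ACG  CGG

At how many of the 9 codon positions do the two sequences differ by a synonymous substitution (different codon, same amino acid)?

4

Codon 1: ACA Thr / ACA Thr — identical.
Codon 2: UCA Ser / CAU His — nonsynonymous.
Codon 3: CUG Leu / GCA Ala — nonsynonymous.
Codon 4: GAC Asp / GAC Asp — identical.
Codon 5: CAU His / CAC His — synonymous.
Codon 6: GCG Ala / GCA Ala — synonymous.
Codon 7: AUU Ile / AUA Ile — synonymous.
Codon 8: ACA Thr / ACG Thr — synonymous.
Codon 9: AAA Lys / CGG Arg — nonsynonymous.
Synonymous differences: 4.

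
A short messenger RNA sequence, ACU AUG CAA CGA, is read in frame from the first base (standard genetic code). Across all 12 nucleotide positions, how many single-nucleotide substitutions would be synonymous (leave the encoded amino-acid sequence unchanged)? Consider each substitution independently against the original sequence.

Codon 1 (ACU, Thr): 3 synonymous substitutions.
Codon 2 (AUG, Met): 0 synonymous substitutions.
Codon 3 (CAA, Gln): 1 synonymous substitution.
Codon 4 (CGA, Arg): 4 synonymous substitutions.
Total: 3 + 0 + 1 + 4 = 8.

8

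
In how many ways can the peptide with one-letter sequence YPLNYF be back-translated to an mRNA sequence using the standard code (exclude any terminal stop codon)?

Tyr: 2 codons.
Pro: 4 codons.
Leu: 6 codons.
Asn: 2 codons.
Tyr: 2 codons.
Phe: 2 codons.
2 × 4 × 6 × 2 × 2 × 2 = 384.

384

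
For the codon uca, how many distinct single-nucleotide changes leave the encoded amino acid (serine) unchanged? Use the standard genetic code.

3

Position 1: none → 0 synonymous.
Position 2: none → 0 synonymous.
Position 3: UCU, UCC, UCG → 3 synonymous.
Total: 0 + 0 + 3 = 3.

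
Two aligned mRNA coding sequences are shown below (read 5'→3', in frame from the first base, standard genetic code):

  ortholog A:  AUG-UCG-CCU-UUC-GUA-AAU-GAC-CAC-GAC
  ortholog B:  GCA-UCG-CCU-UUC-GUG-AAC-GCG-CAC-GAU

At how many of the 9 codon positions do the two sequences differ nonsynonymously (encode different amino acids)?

2

Codon 1: AUG Met / GCA Ala — nonsynonymous.
Codon 2: UCG Ser / UCG Ser — identical.
Codon 3: CCU Pro / CCU Pro — identical.
Codon 4: UUC Phe / UUC Phe — identical.
Codon 5: GUA Val / GUG Val — synonymous.
Codon 6: AAU Asn / AAC Asn — synonymous.
Codon 7: GAC Asp / GCG Ala — nonsynonymous.
Codon 8: CAC His / CAC His — identical.
Codon 9: GAC Asp / GAU Asp — synonymous.
Nonsynonymous differences: 2.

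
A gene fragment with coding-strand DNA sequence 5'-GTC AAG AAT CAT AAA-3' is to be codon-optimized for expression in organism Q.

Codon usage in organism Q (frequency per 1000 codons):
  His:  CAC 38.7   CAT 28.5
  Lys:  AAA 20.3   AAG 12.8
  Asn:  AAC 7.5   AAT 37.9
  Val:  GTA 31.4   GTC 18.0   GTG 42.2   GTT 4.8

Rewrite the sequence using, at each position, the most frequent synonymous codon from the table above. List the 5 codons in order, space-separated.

GTG AAA AAT CAC AAA

Codon 1 (Val): best is GTG at 42.2.
Codon 2 (Lys): best is AAA at 20.3.
Codon 3 (Asn): best is AAT at 37.9.
Codon 4 (His): best is CAC at 38.7.
Codon 5 (Lys): best is AAA at 20.3.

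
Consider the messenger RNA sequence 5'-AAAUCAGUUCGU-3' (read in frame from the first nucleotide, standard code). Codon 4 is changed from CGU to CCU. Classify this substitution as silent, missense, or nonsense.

missense

Position 11 falls in codon 4: CGU → Arg.
After the substitution the codon is CCU → Pro.
Arg ≠ Pro, so this is a missense mutation.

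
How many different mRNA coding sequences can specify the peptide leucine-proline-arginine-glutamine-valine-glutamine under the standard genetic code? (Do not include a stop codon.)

Leu: 6 codons.
Pro: 4 codons.
Arg: 6 codons.
Gln: 2 codons.
Val: 4 codons.
Gln: 2 codons.
6 × 4 × 6 × 2 × 4 × 2 = 2304.

2304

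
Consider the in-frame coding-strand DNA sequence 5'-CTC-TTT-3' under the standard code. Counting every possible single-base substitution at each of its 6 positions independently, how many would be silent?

4

Codon 1 (CTC, Leu): 3 synonymous substitutions.
Codon 2 (TTT, Phe): 1 synonymous substitution.
Total: 3 + 1 = 4.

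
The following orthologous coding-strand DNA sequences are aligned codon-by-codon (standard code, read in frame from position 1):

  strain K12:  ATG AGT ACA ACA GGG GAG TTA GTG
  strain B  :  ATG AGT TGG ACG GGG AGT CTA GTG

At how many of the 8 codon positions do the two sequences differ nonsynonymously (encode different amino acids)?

Codon 1: ATG Met / ATG Met — identical.
Codon 2: AGT Ser / AGT Ser — identical.
Codon 3: ACA Thr / TGG Trp — nonsynonymous.
Codon 4: ACA Thr / ACG Thr — synonymous.
Codon 5: GGG Gly / GGG Gly — identical.
Codon 6: GAG Glu / AGT Ser — nonsynonymous.
Codon 7: TTA Leu / CTA Leu — synonymous.
Codon 8: GTG Val / GTG Val — identical.
Nonsynonymous differences: 2.

2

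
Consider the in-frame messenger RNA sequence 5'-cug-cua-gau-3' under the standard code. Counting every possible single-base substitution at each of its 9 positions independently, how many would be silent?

Codon 1 (CUG, Leu): 4 synonymous substitutions.
Codon 2 (CUA, Leu): 4 synonymous substitutions.
Codon 3 (GAU, Asp): 1 synonymous substitution.
Total: 4 + 4 + 1 = 9.

9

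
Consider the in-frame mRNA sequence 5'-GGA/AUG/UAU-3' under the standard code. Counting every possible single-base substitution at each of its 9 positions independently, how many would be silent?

4

Codon 1 (GGA, Gly): 3 synonymous substitutions.
Codon 2 (AUG, Met): 0 synonymous substitutions.
Codon 3 (UAU, Tyr): 1 synonymous substitution.
Total: 3 + 0 + 1 = 4.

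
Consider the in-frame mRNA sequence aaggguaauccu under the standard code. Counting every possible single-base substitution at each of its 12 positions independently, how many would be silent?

8

Codon 1 (AAG, Lys): 1 synonymous substitution.
Codon 2 (GGU, Gly): 3 synonymous substitutions.
Codon 3 (AAU, Asn): 1 synonymous substitution.
Codon 4 (CCU, Pro): 3 synonymous substitutions.
Total: 1 + 3 + 1 + 3 = 8.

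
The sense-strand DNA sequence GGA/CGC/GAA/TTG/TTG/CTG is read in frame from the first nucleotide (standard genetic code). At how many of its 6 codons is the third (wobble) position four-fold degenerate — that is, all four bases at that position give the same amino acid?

3

Codon 1 GGA (Gly): third position 4-fold.
Codon 2 CGC (Arg): third position 4-fold.
Codon 3 GAA (Glu): third position 2-fold.
Codon 4 TTG (Leu): third position 2-fold.
Codon 5 TTG (Leu): third position 2-fold.
Codon 6 CTG (Leu): third position 4-fold.
Four-fold degenerate third positions: 3.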